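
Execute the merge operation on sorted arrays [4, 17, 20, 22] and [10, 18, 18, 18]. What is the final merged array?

Merging process:

Compare 4 vs 10: take 4 from left. Merged: [4]
Compare 17 vs 10: take 10 from right. Merged: [4, 10]
Compare 17 vs 18: take 17 from left. Merged: [4, 10, 17]
Compare 20 vs 18: take 18 from right. Merged: [4, 10, 17, 18]
Compare 20 vs 18: take 18 from right. Merged: [4, 10, 17, 18, 18]
Compare 20 vs 18: take 18 from right. Merged: [4, 10, 17, 18, 18, 18]
Append remaining from left: [20, 22]. Merged: [4, 10, 17, 18, 18, 18, 20, 22]

Final merged array: [4, 10, 17, 18, 18, 18, 20, 22]
Total comparisons: 6

The merged array is [4, 10, 17, 18, 18, 18, 20, 22], requiring 6 comparisons. The merge step runs in O(n) time where n is the total number of elements.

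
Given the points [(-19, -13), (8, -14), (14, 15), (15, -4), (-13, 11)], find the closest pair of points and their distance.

Computing all pairwise distances among 5 points:

d((-19, -13), (8, -14)) = 27.0185
d((-19, -13), (14, 15)) = 43.2782
d((-19, -13), (15, -4)) = 35.171
d((-19, -13), (-13, 11)) = 24.7386
d((8, -14), (14, 15)) = 29.6142
d((8, -14), (15, -4)) = 12.2066 <-- minimum
d((8, -14), (-13, 11)) = 32.6497
d((14, 15), (15, -4)) = 19.0263
d((14, 15), (-13, 11)) = 27.2947
d((15, -4), (-13, 11)) = 31.7648

Closest pair: (8, -14) and (15, -4) with distance 12.2066

The closest pair is (8, -14) and (15, -4) with Euclidean distance 12.2066. For 5 points, brute-force pairwise comparison is shown above. For large n, the divide-and-conquer algorithm (sort by x, recurse on halves, check the dividing strip) achieves O(n log n).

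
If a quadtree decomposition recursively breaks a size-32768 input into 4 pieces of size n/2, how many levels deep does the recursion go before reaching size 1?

For divide and conquer with division factor 2:

Problem sizes at each level:
Level 0: 32768
Level 1: 16384
Level 2: 8192
Level 3: 4096
Level 4: 2048
Level 5: 1024
Level 6: 512
Level 7: 256
Level 8: 128
Level 9: 64
Level 10: 32
Level 11: 16
Level 12: 8
Level 13: 4
Level 14: 2
Level 15: 1

The root is level 0 and the size-1 base case is level 15 (the tree spans levels 0 through 15, i.e. 16 levels counting the root), so the depth is the number of divisions: log_2(32768) = 15

The recursion tree depth is log_2(32768) = 15. At each level, the problem size is divided by 2, so it takes 15 divisions to reduce to a base case of size 1. The algorithm makes 4 recursive calls at each level.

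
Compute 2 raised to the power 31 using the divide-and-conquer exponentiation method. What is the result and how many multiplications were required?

Computing 2^31 by squaring (build up from 2^1; each line after the first costs one multiplication):

2^1 = 2
2^2 = (2^1)^2 = 2^2 = 4
2^3 = 2 * 2^2 = 2 * 4 = 8
2^6 = (2^3)^2 = 8^2 = 64
2^7 = 2 * 2^6 = 2 * 64 = 128
2^14 = (2^7)^2 = 128^2 = 16384
2^15 = 2 * 2^14 = 2 * 16384 = 32768
2^30 = (2^15)^2 = 32768^2 = 1073741824
2^31 = 2 * 2^30 = 2 * 1073741824 = 2147483648

Result: 2147483648
Multiplications needed: 8 (8 lines after 2^1)

2^31 = 2147483648. Using exponentiation by squaring, this requires 8 multiplications. The key idea: if the exponent is even, square the half-power; if odd, multiply by the base once.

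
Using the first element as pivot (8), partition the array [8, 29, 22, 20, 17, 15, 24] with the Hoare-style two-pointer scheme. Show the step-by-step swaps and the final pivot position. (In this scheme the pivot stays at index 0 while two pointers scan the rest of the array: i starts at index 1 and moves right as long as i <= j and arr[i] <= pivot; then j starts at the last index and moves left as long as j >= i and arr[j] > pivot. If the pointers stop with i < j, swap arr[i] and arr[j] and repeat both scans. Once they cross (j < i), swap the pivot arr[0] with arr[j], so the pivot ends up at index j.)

Hoare-style two-pointer partition with pivot = 8:

Initial array: [8, 29, 22, 20, 17, 15, 24]

Pointers start at i = 1, j = 6.
i ends at 1, j ends at 0: the pointers have crossed (j < i), so scanning stops.

j = 0, so swapping arr[0] with arr[j] leaves the pivot at position 0: [8, 29, 22, 20, 17, 15, 24]
Pivot position: 0

After partitioning with pivot 8, the array becomes [8, 29, 22, 20, 17, 15, 24]. The pivot is placed at index 0. All elements to the left of the pivot are <= 8, and all elements to the right are > 8.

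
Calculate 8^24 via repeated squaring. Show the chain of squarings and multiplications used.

Computing 8^24 by squaring (build up from 8^1; each line after the first costs one multiplication):

8^1 = 8
8^2 = (8^1)^2 = 8^2 = 64
8^3 = 8 * 8^2 = 8 * 64 = 512
8^6 = (8^3)^2 = 512^2 = 262144
8^12 = (8^6)^2 = 262144^2 = 68719476736
8^24 = (8^12)^2 = 68719476736^2 = 4722366482869645213696

Result: 4722366482869645213696
Multiplications needed: 5 (5 lines after 8^1)

8^24 = 4722366482869645213696. Using exponentiation by squaring, this requires 5 multiplications. The key idea: if the exponent is even, square the half-power; if odd, multiply by the base once.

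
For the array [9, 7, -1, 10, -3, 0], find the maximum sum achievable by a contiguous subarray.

Using Kadane's algorithm on [9, 7, -1, 10, -3, 0]:

Scanning through the array:
Position 1 (value 7): max_ending_here = 16, max_so_far = 16
Position 2 (value -1): max_ending_here = 15, max_so_far = 16
Position 3 (value 10): max_ending_here = 25, max_so_far = 25
Position 4 (value -3): max_ending_here = 22, max_so_far = 25
Position 5 (value 0): max_ending_here = 22, max_so_far = 25

Maximum subarray: [9, 7, -1, 10]
Maximum sum: 25

The maximum subarray is [9, 7, -1, 10] with sum 25. This subarray runs from index 0 to index 3.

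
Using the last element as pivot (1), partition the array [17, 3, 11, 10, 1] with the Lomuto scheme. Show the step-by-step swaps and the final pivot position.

Lomuto partition with pivot = 1:

Initial array: [17, 3, 11, 10, 1]

arr[0]=17 > 1: no swap
arr[1]=3 > 1: no swap
arr[2]=11 > 1: no swap
arr[3]=10 > 1: no swap

Place pivot at position 0: [1, 3, 11, 10, 17]
Pivot position: 0

After partitioning with pivot 1, the array becomes [1, 3, 11, 10, 17]. The pivot is placed at index 0. All elements to the left of the pivot are <= 1, and all elements to the right are > 1.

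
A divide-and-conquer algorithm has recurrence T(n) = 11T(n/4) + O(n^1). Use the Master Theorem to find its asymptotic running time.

Master Theorem for T(n) = 11T(n/4) + O(n^1):

a = 11, b = 4, c = 1
log_b(a) = log_4(11) = 1.7297

Case 1: c = 1 < log_4(11) = 1.7297
T(n) = O(n^(log_4 11))

For T(n) = 11T(n/4) + O(n^1): log_4(11) = 1.7297. This is Case 1 of the Master Theorem (c < log_b(a), work dominated by leaves), giving O(n^(log_4 11)).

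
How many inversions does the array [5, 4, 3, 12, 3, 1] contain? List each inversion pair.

Finding inversions in [5, 4, 3, 12, 3, 1]:

(0, 1): arr[0]=5 > arr[1]=4
(0, 2): arr[0]=5 > arr[2]=3
(0, 4): arr[0]=5 > arr[4]=3
(0, 5): arr[0]=5 > arr[5]=1
(1, 2): arr[1]=4 > arr[2]=3
(1, 4): arr[1]=4 > arr[4]=3
(1, 5): arr[1]=4 > arr[5]=1
(2, 5): arr[2]=3 > arr[5]=1
(3, 4): arr[3]=12 > arr[4]=3
(3, 5): arr[3]=12 > arr[5]=1
(4, 5): arr[4]=3 > arr[5]=1

Total inversions: 11

The array has 11 inversion(s): (0,1), (0,2), (0,4), (0,5), (1,2), (1,4), (1,5), (2,5), (3,4), (3,5), (4,5). Each pair (i,j) satisfies i < j and arr[i] > arr[j].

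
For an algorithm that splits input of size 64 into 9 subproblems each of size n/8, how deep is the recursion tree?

For divide and conquer with division factor 8:

Problem sizes at each level:
Level 0: 64
Level 1: 8
Level 2: 1

The root is level 0 and the size-1 base case is level 2 (the tree spans levels 0 through 2, i.e. 3 levels counting the root), so the depth is the number of divisions: log_8(64) = 2

The recursion tree depth is log_8(64) = 2. At each level, the problem size is divided by 8, so it takes 2 divisions to reduce to a base case of size 1. The algorithm makes 9 recursive calls at each level.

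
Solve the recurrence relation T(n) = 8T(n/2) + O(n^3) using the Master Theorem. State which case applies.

Master Theorem for T(n) = 8T(n/2) + O(n^3):

a = 8, b = 2, c = 3
log_b(a) = log_2(8) = 3.0000

Case 2: c = 3 = log_2(8) = 3.0000
T(n) = O(n^3 log n) = O(n^3 log n)

For T(n) = 8T(n/2) + O(n^3): log_2(8) = 3.0000. This is Case 2 of the Master Theorem (c = log_b(a), equal work at all levels), giving O(n^3 log n).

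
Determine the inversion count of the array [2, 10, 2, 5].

Finding inversions in [2, 10, 2, 5]:

(1, 2): arr[1]=10 > arr[2]=2
(1, 3): arr[1]=10 > arr[3]=5

Total inversions: 2

The array has 2 inversion(s): (1,2), (1,3). Each pair (i,j) satisfies i < j and arr[i] > arr[j].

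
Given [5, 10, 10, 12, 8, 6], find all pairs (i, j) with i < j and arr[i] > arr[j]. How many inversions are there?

Finding inversions in [5, 10, 10, 12, 8, 6]:

(1, 4): arr[1]=10 > arr[4]=8
(1, 5): arr[1]=10 > arr[5]=6
(2, 4): arr[2]=10 > arr[4]=8
(2, 5): arr[2]=10 > arr[5]=6
(3, 4): arr[3]=12 > arr[4]=8
(3, 5): arr[3]=12 > arr[5]=6
(4, 5): arr[4]=8 > arr[5]=6

Total inversions: 7

The array has 7 inversion(s): (1,4), (1,5), (2,4), (2,5), (3,4), (3,5), (4,5). Each pair (i,j) satisfies i < j and arr[i] > arr[j].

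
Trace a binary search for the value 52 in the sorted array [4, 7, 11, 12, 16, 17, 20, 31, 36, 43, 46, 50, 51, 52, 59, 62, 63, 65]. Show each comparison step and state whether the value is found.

Binary search for 52 in [4, 7, 11, 12, 16, 17, 20, 31, 36, 43, 46, 50, 51, 52, 59, 62, 63, 65]:

lo=0, hi=17, mid=8, arr[mid]=36 -> 36 < 52, search right half
lo=9, hi=17, mid=13, arr[mid]=52 -> Found target at index 13!

Binary search finds 52 at index 13 after 2 comparisons. The search repeatedly halves the search space by comparing with the middle element.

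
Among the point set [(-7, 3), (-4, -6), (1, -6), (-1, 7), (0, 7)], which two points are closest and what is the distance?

Computing all pairwise distances among 5 points:

d((-7, 3), (-4, -6)) = 9.4868
d((-7, 3), (1, -6)) = 12.0416
d((-7, 3), (-1, 7)) = 7.2111
d((-7, 3), (0, 7)) = 8.0623
d((-4, -6), (1, -6)) = 5.0
d((-4, -6), (-1, 7)) = 13.3417
d((-4, -6), (0, 7)) = 13.6015
d((1, -6), (-1, 7)) = 13.1529
d((1, -6), (0, 7)) = 13.0384
d((-1, 7), (0, 7)) = 1.0 <-- minimum

Closest pair: (-1, 7) and (0, 7) with distance 1.0

The closest pair is (-1, 7) and (0, 7) with Euclidean distance 1.0. For 5 points, brute-force pairwise comparison is shown above. For large n, the divide-and-conquer algorithm (sort by x, recurse on halves, check the dividing strip) achieves O(n log n).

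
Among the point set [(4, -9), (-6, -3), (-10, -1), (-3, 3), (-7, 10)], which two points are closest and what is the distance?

Computing all pairwise distances among 5 points:

d((4, -9), (-6, -3)) = 11.6619
d((4, -9), (-10, -1)) = 16.1245
d((4, -9), (-3, 3)) = 13.8924
d((4, -9), (-7, 10)) = 21.9545
d((-6, -3), (-10, -1)) = 4.4721 <-- minimum
d((-6, -3), (-3, 3)) = 6.7082
d((-6, -3), (-7, 10)) = 13.0384
d((-10, -1), (-3, 3)) = 8.0623
d((-10, -1), (-7, 10)) = 11.4018
d((-3, 3), (-7, 10)) = 8.0623

Closest pair: (-6, -3) and (-10, -1) with distance 4.4721

The closest pair is (-6, -3) and (-10, -1) with Euclidean distance 4.4721. For 5 points, brute-force pairwise comparison is shown above. For large n, the divide-and-conquer algorithm (sort by x, recurse on halves, check the dividing strip) achieves O(n log n).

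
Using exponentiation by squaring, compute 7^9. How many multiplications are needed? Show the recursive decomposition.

Computing 7^9 by squaring (build up from 7^1; each line after the first costs one multiplication):

7^1 = 7
7^2 = (7^1)^2 = 7^2 = 49
7^4 = (7^2)^2 = 49^2 = 2401
7^8 = (7^4)^2 = 2401^2 = 5764801
7^9 = 7 * 7^8 = 7 * 5764801 = 40353607

Result: 40353607
Multiplications needed: 4 (4 lines after 7^1)

7^9 = 40353607. Using exponentiation by squaring, this requires 4 multiplications. The key idea: if the exponent is even, square the half-power; if odd, multiply by the base once.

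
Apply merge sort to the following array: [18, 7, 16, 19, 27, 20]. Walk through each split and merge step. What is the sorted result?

Merge sort trace:

Split: [18, 7, 16, 19, 27, 20] -> [18, 7, 16] and [19, 27, 20]
  Split: [18, 7, 16] -> [18] and [7, 16]
    Split: [7, 16] -> [7] and [16]
    Merge: [7] + [16] -> [7, 16]
  Merge: [18] + [7, 16] -> [7, 16, 18]
  Split: [19, 27, 20] -> [19] and [27, 20]
    Split: [27, 20] -> [27] and [20]
    Merge: [27] + [20] -> [20, 27]
  Merge: [19] + [20, 27] -> [19, 20, 27]
Merge: [7, 16, 18] + [19, 20, 27] -> [7, 16, 18, 19, 20, 27]

Final sorted array: [7, 16, 18, 19, 20, 27]

The merge sort proceeds by recursively splitting the array and merging sorted halves.
After all merges, the sorted array is [7, 16, 18, 19, 20, 27].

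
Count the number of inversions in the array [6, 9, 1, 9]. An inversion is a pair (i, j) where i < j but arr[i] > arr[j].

Finding inversions in [6, 9, 1, 9]:

(0, 2): arr[0]=6 > arr[2]=1
(1, 2): arr[1]=9 > arr[2]=1

Total inversions: 2

The array has 2 inversion(s): (0,2), (1,2). Each pair (i,j) satisfies i < j and arr[i] > arr[j].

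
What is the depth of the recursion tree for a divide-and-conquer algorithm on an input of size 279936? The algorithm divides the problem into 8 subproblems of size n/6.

For divide and conquer with division factor 6:

Problem sizes at each level:
Level 0: 279936
Level 1: 46656
Level 2: 7776
Level 3: 1296
Level 4: 216
Level 5: 36
Level 6: 6
Level 7: 1

The root is level 0 and the size-1 base case is level 7 (the tree spans levels 0 through 7, i.e. 8 levels counting the root), so the depth is the number of divisions: log_6(279936) = 7

The recursion tree depth is log_6(279936) = 7. At each level, the problem size is divided by 6, so it takes 7 divisions to reduce to a base case of size 1. The algorithm makes 8 recursive calls at each level.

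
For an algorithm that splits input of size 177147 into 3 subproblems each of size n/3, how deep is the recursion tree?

For divide and conquer with division factor 3:

Problem sizes at each level:
Level 0: 177147
Level 1: 59049
Level 2: 19683
Level 3: 6561
Level 4: 2187
Level 5: 729
Level 6: 243
Level 7: 81
Level 8: 27
Level 9: 9
Level 10: 3
Level 11: 1

The root is level 0 and the size-1 base case is level 11 (the tree spans levels 0 through 11, i.e. 12 levels counting the root), so the depth is the number of divisions: log_3(177147) = 11

The recursion tree depth is log_3(177147) = 11. At each level, the problem size is divided by 3, so it takes 11 divisions to reduce to a base case of size 1. The algorithm makes 3 recursive calls at each level.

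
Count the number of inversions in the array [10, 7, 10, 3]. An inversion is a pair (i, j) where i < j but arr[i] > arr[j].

Finding inversions in [10, 7, 10, 3]:

(0, 1): arr[0]=10 > arr[1]=7
(0, 3): arr[0]=10 > arr[3]=3
(1, 3): arr[1]=7 > arr[3]=3
(2, 3): arr[2]=10 > arr[3]=3

Total inversions: 4

The array has 4 inversion(s): (0,1), (0,3), (1,3), (2,3). Each pair (i,j) satisfies i < j and arr[i] > arr[j].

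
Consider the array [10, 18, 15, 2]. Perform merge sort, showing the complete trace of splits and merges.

Merge sort trace:

Split: [10, 18, 15, 2] -> [10, 18] and [15, 2]
  Split: [10, 18] -> [10] and [18]
  Merge: [10] + [18] -> [10, 18]
  Split: [15, 2] -> [15] and [2]
  Merge: [15] + [2] -> [2, 15]
Merge: [10, 18] + [2, 15] -> [2, 10, 15, 18]

Final sorted array: [2, 10, 15, 18]

The merge sort proceeds by recursively splitting the array and merging sorted halves.
After all merges, the sorted array is [2, 10, 15, 18].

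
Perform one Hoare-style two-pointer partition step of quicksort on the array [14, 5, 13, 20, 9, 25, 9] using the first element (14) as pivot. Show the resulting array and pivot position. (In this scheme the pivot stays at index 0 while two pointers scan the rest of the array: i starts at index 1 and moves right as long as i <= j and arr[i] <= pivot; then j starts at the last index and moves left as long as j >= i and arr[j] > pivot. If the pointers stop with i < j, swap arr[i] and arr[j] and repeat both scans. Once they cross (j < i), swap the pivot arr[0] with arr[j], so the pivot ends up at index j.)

Hoare-style two-pointer partition with pivot = 14:

Initial array: [14, 5, 13, 20, 9, 25, 9]

Pointers start at i = 1, j = 6.
i stops at index 3 (arr[3]=20 > 14), j stops at index 6 (arr[6]=9 <= 14): swap arr[3] and arr[6], array becomes [14, 5, 13, 9, 9, 25, 20]
i ends at 5, j ends at 4: the pointers have crossed (j < i), so scanning stops.

Swap pivot arr[0] with arr[4] to place pivot at position 4: [9, 5, 13, 9, 14, 25, 20]
Pivot position: 4

After partitioning with pivot 14, the array becomes [9, 5, 13, 9, 14, 25, 20]. The pivot is placed at index 4. All elements to the left of the pivot are <= 14, and all elements to the right are > 14.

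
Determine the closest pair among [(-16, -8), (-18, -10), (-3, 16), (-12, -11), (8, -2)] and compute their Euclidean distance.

Computing all pairwise distances among 5 points:

d((-16, -8), (-18, -10)) = 2.8284 <-- minimum
d((-16, -8), (-3, 16)) = 27.2947
d((-16, -8), (-12, -11)) = 5.0
d((-16, -8), (8, -2)) = 24.7386
d((-18, -10), (-3, 16)) = 30.0167
d((-18, -10), (-12, -11)) = 6.0828
d((-18, -10), (8, -2)) = 27.2029
d((-3, 16), (-12, -11)) = 28.4605
d((-3, 16), (8, -2)) = 21.095
d((-12, -11), (8, -2)) = 21.9317

Closest pair: (-16, -8) and (-18, -10) with distance 2.8284

The closest pair is (-16, -8) and (-18, -10) with Euclidean distance 2.8284. For 5 points, brute-force pairwise comparison is shown above. For large n, the divide-and-conquer algorithm (sort by x, recurse on halves, check the dividing strip) achieves O(n log n).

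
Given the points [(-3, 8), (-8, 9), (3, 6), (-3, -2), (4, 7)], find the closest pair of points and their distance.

Computing all pairwise distances among 5 points:

d((-3, 8), (-8, 9)) = 5.099
d((-3, 8), (3, 6)) = 6.3246
d((-3, 8), (-3, -2)) = 10.0
d((-3, 8), (4, 7)) = 7.0711
d((-8, 9), (3, 6)) = 11.4018
d((-8, 9), (-3, -2)) = 12.083
d((-8, 9), (4, 7)) = 12.1655
d((3, 6), (-3, -2)) = 10.0
d((3, 6), (4, 7)) = 1.4142 <-- minimum
d((-3, -2), (4, 7)) = 11.4018

Closest pair: (3, 6) and (4, 7) with distance 1.4142

The closest pair is (3, 6) and (4, 7) with Euclidean distance 1.4142. For 5 points, brute-force pairwise comparison is shown above. For large n, the divide-and-conquer algorithm (sort by x, recurse on halves, check the dividing strip) achieves O(n log n).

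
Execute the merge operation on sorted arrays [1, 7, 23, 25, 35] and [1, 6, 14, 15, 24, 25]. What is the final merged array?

Merging process:

Compare 1 vs 1: take 1 from left. Merged: [1]
Compare 7 vs 1: take 1 from right. Merged: [1, 1]
Compare 7 vs 6: take 6 from right. Merged: [1, 1, 6]
Compare 7 vs 14: take 7 from left. Merged: [1, 1, 6, 7]
Compare 23 vs 14: take 14 from right. Merged: [1, 1, 6, 7, 14]
Compare 23 vs 15: take 15 from right. Merged: [1, 1, 6, 7, 14, 15]
Compare 23 vs 24: take 23 from left. Merged: [1, 1, 6, 7, 14, 15, 23]
Compare 25 vs 24: take 24 from right. Merged: [1, 1, 6, 7, 14, 15, 23, 24]
Compare 25 vs 25: take 25 from left. Merged: [1, 1, 6, 7, 14, 15, 23, 24, 25]
Compare 35 vs 25: take 25 from right. Merged: [1, 1, 6, 7, 14, 15, 23, 24, 25, 25]
Append remaining from left: [35]. Merged: [1, 1, 6, 7, 14, 15, 23, 24, 25, 25, 35]

Final merged array: [1, 1, 6, 7, 14, 15, 23, 24, 25, 25, 35]
Total comparisons: 10

The merged array is [1, 1, 6, 7, 14, 15, 23, 24, 25, 25, 35], requiring 10 comparisons. The merge step runs in O(n) time where n is the total number of elements.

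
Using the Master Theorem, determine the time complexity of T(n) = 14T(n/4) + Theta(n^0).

Master Theorem for T(n) = 14T(n/4) + O(n^0):

a = 14, b = 4, c = 0
log_b(a) = log_4(14) = 1.9037

Case 1: c = 0 < log_4(14) = 1.9037
T(n) = O(n^(log_4 14))

For T(n) = 14T(n/4) + O(n^0): log_4(14) = 1.9037. This is Case 1 of the Master Theorem (c < log_b(a), work dominated by leaves), giving O(n^(log_4 14)).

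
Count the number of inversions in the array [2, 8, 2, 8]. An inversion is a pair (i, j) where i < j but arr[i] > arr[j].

Finding inversions in [2, 8, 2, 8]:

(1, 2): arr[1]=8 > arr[2]=2

Total inversions: 1

The array has 1 inversion(s): (1,2). Each pair (i,j) satisfies i < j and arr[i] > arr[j].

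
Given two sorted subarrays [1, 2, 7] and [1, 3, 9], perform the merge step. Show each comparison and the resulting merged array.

Merging process:

Compare 1 vs 1: take 1 from left. Merged: [1]
Compare 2 vs 1: take 1 from right. Merged: [1, 1]
Compare 2 vs 3: take 2 from left. Merged: [1, 1, 2]
Compare 7 vs 3: take 3 from right. Merged: [1, 1, 2, 3]
Compare 7 vs 9: take 7 from left. Merged: [1, 1, 2, 3, 7]
Append remaining from right: [9]. Merged: [1, 1, 2, 3, 7, 9]

Final merged array: [1, 1, 2, 3, 7, 9]
Total comparisons: 5

The merged array is [1, 1, 2, 3, 7, 9], requiring 5 comparisons. The merge step runs in O(n) time where n is the total number of elements.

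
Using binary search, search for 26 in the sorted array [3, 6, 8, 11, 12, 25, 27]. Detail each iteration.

Binary search for 26 in [3, 6, 8, 11, 12, 25, 27]:

lo=0, hi=6, mid=3, arr[mid]=11 -> 11 < 26, search right half
lo=4, hi=6, mid=5, arr[mid]=25 -> 25 < 26, search right half
lo=6, hi=6, mid=6, arr[mid]=27 -> 27 > 26, search left half
lo=6 > hi=5, target 26 not found

Binary search determines that 26 is not in the array after 3 comparisons. The search space was exhausted without finding the target.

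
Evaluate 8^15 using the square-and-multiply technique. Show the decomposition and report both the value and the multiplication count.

Computing 8^15 by squaring (build up from 8^1; each line after the first costs one multiplication):

8^1 = 8
8^2 = (8^1)^2 = 8^2 = 64
8^3 = 8 * 8^2 = 8 * 64 = 512
8^6 = (8^3)^2 = 512^2 = 262144
8^7 = 8 * 8^6 = 8 * 262144 = 2097152
8^14 = (8^7)^2 = 2097152^2 = 4398046511104
8^15 = 8 * 8^14 = 8 * 4398046511104 = 35184372088832

Result: 35184372088832
Multiplications needed: 6 (6 lines after 8^1)

8^15 = 35184372088832. Using exponentiation by squaring, this requires 6 multiplications. The key idea: if the exponent is even, square the half-power; if odd, multiply by the base once.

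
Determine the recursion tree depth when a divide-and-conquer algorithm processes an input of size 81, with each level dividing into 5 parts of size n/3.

For divide and conquer with division factor 3:

Problem sizes at each level:
Level 0: 81
Level 1: 27
Level 2: 9
Level 3: 3
Level 4: 1

The root is level 0 and the size-1 base case is level 4 (the tree spans levels 0 through 4, i.e. 5 levels counting the root), so the depth is the number of divisions: log_3(81) = 4

The recursion tree depth is log_3(81) = 4. At each level, the problem size is divided by 3, so it takes 4 divisions to reduce to a base case of size 1. The algorithm makes 5 recursive calls at each level.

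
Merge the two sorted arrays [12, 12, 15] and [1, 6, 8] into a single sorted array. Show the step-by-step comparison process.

Merging process:

Compare 12 vs 1: take 1 from right. Merged: [1]
Compare 12 vs 6: take 6 from right. Merged: [1, 6]
Compare 12 vs 8: take 8 from right. Merged: [1, 6, 8]
Append remaining from left: [12, 12, 15]. Merged: [1, 6, 8, 12, 12, 15]

Final merged array: [1, 6, 8, 12, 12, 15]
Total comparisons: 3

The merged array is [1, 6, 8, 12, 12, 15], requiring 3 comparisons. The merge step runs in O(n) time where n is the total number of elements.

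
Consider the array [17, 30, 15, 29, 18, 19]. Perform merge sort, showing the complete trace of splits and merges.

Merge sort trace:

Split: [17, 30, 15, 29, 18, 19] -> [17, 30, 15] and [29, 18, 19]
  Split: [17, 30, 15] -> [17] and [30, 15]
    Split: [30, 15] -> [30] and [15]
    Merge: [30] + [15] -> [15, 30]
  Merge: [17] + [15, 30] -> [15, 17, 30]
  Split: [29, 18, 19] -> [29] and [18, 19]
    Split: [18, 19] -> [18] and [19]
    Merge: [18] + [19] -> [18, 19]
  Merge: [29] + [18, 19] -> [18, 19, 29]
Merge: [15, 17, 30] + [18, 19, 29] -> [15, 17, 18, 19, 29, 30]

Final sorted array: [15, 17, 18, 19, 29, 30]

The merge sort proceeds by recursively splitting the array and merging sorted halves.
After all merges, the sorted array is [15, 17, 18, 19, 29, 30].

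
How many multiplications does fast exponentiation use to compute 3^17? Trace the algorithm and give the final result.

Computing 3^17 by squaring (build up from 3^1; each line after the first costs one multiplication):

3^1 = 3
3^2 = (3^1)^2 = 3^2 = 9
3^4 = (3^2)^2 = 9^2 = 81
3^8 = (3^4)^2 = 81^2 = 6561
3^16 = (3^8)^2 = 6561^2 = 43046721
3^17 = 3 * 3^16 = 3 * 43046721 = 129140163

Result: 129140163
Multiplications needed: 5 (5 lines after 3^1)

3^17 = 129140163. Using exponentiation by squaring, this requires 5 multiplications. The key idea: if the exponent is even, square the half-power; if odd, multiply by the base once.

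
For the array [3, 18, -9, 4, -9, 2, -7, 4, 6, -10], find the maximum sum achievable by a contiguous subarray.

Using Kadane's algorithm on [3, 18, -9, 4, -9, 2, -7, 4, 6, -10]:

Scanning through the array:
Position 1 (value 18): max_ending_here = 21, max_so_far = 21
Position 2 (value -9): max_ending_here = 12, max_so_far = 21
Position 3 (value 4): max_ending_here = 16, max_so_far = 21
Position 4 (value -9): max_ending_here = 7, max_so_far = 21
Position 5 (value 2): max_ending_here = 9, max_so_far = 21
Position 6 (value -7): max_ending_here = 2, max_so_far = 21
Position 7 (value 4): max_ending_here = 6, max_so_far = 21
Position 8 (value 6): max_ending_here = 12, max_so_far = 21
Position 9 (value -10): max_ending_here = 2, max_so_far = 21

Maximum subarray: [3, 18]
Maximum sum: 21

The maximum subarray is [3, 18] with sum 21. This subarray runs from index 0 to index 1.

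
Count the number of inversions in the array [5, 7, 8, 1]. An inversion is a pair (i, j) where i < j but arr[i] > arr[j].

Finding inversions in [5, 7, 8, 1]:

(0, 3): arr[0]=5 > arr[3]=1
(1, 3): arr[1]=7 > arr[3]=1
(2, 3): arr[2]=8 > arr[3]=1

Total inversions: 3

The array has 3 inversion(s): (0,3), (1,3), (2,3). Each pair (i,j) satisfies i < j and arr[i] > arr[j].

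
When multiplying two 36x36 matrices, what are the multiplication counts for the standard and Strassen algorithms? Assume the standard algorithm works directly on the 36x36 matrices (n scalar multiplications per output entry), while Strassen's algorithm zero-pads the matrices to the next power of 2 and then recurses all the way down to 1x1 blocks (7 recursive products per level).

Matrix multiplication for 36x36 matrices:

Strassen's algorithm requires power-of-2 dimensions. Pad 36x36 to 64x64 (next power of 2).

Standard algorithm: 36^3 = 46656 multiplications
Strassen's algorithm: 7^(log2(64)) = 7^6 = 117649 multiplications
Difference: 46656 - 117649 = -70993 (Strassen uses MORE here due to padding overhead — for small or just-over-power-of-2 n, padding can outweigh the per-level savings)

Standard: 46656 multiplications (36^3). Strassen: 117649 multiplications (7^6, after padding to 64x64). Strassen reduces 8 recursive multiplications to 7 at each level.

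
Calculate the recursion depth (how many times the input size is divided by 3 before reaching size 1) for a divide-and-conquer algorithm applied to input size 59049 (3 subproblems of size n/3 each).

For divide and conquer with division factor 3:

Problem sizes at each level:
Level 0: 59049
Level 1: 19683
Level 2: 6561
Level 3: 2187
Level 4: 729
Level 5: 243
Level 6: 81
Level 7: 27
Level 8: 9
Level 9: 3
Level 10: 1

The root is level 0 and the size-1 base case is level 10 (the tree spans levels 0 through 10, i.e. 11 levels counting the root), so the depth is the number of divisions: log_3(59049) = 10

The recursion tree depth is log_3(59049) = 10. At each level, the problem size is divided by 3, so it takes 10 divisions to reduce to a base case of size 1. The algorithm makes 3 recursive calls at each level.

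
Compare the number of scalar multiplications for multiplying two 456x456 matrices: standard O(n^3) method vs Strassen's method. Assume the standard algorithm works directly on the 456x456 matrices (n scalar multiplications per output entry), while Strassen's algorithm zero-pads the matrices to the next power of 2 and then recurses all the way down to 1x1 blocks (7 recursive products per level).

Matrix multiplication for 456x456 matrices:

Strassen's algorithm requires power-of-2 dimensions. Pad 456x456 to 512x512 (next power of 2).

Standard algorithm: 456^3 = 94818816 multiplications
Strassen's algorithm: 7^(log2(512)) = 7^9 = 40353607 multiplications
Savings: 94818816 - 40353607 = 54465209 multiplications

Standard: 94818816 multiplications (456^3). Strassen: 40353607 multiplications (7^9, after padding to 512x512). Strassen reduces 8 recursive multiplications to 7 at each level.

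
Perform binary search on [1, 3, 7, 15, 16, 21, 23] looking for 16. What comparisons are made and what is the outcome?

Binary search for 16 in [1, 3, 7, 15, 16, 21, 23]:

lo=0, hi=6, mid=3, arr[mid]=15 -> 15 < 16, search right half
lo=4, hi=6, mid=5, arr[mid]=21 -> 21 > 16, search left half
lo=4, hi=4, mid=4, arr[mid]=16 -> Found target at index 4!

Binary search finds 16 at index 4 after 3 comparisons. The search repeatedly halves the search space by comparing with the middle element.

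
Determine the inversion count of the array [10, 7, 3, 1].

Finding inversions in [10, 7, 3, 1]:

(0, 1): arr[0]=10 > arr[1]=7
(0, 2): arr[0]=10 > arr[2]=3
(0, 3): arr[0]=10 > arr[3]=1
(1, 2): arr[1]=7 > arr[2]=3
(1, 3): arr[1]=7 > arr[3]=1
(2, 3): arr[2]=3 > arr[3]=1

Total inversions: 6

The array has 6 inversion(s): (0,1), (0,2), (0,3), (1,2), (1,3), (2,3). Each pair (i,j) satisfies i < j and arr[i] > arr[j].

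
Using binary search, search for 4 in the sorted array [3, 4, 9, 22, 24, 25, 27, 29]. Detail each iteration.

Binary search for 4 in [3, 4, 9, 22, 24, 25, 27, 29]:

lo=0, hi=7, mid=3, arr[mid]=22 -> 22 > 4, search left half
lo=0, hi=2, mid=1, arr[mid]=4 -> Found target at index 1!

Binary search finds 4 at index 1 after 2 comparisons. The search repeatedly halves the search space by comparing with the middle element.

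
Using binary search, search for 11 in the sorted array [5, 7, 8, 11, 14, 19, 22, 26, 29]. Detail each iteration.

Binary search for 11 in [5, 7, 8, 11, 14, 19, 22, 26, 29]:

lo=0, hi=8, mid=4, arr[mid]=14 -> 14 > 11, search left half
lo=0, hi=3, mid=1, arr[mid]=7 -> 7 < 11, search right half
lo=2, hi=3, mid=2, arr[mid]=8 -> 8 < 11, search right half
lo=3, hi=3, mid=3, arr[mid]=11 -> Found target at index 3!

Binary search finds 11 at index 3 after 4 comparisons. The search repeatedly halves the search space by comparing with the middle element.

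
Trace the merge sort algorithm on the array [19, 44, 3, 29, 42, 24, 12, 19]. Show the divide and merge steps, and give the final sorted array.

Merge sort trace:

Split: [19, 44, 3, 29, 42, 24, 12, 19] -> [19, 44, 3, 29] and [42, 24, 12, 19]
  Split: [19, 44, 3, 29] -> [19, 44] and [3, 29]
    Split: [19, 44] -> [19] and [44]
    Merge: [19] + [44] -> [19, 44]
    Split: [3, 29] -> [3] and [29]
    Merge: [3] + [29] -> [3, 29]
  Merge: [19, 44] + [3, 29] -> [3, 19, 29, 44]
  Split: [42, 24, 12, 19] -> [42, 24] and [12, 19]
    Split: [42, 24] -> [42] and [24]
    Merge: [42] + [24] -> [24, 42]
    Split: [12, 19] -> [12] and [19]
    Merge: [12] + [19] -> [12, 19]
  Merge: [24, 42] + [12, 19] -> [12, 19, 24, 42]
Merge: [3, 19, 29, 44] + [12, 19, 24, 42] -> [3, 12, 19, 19, 24, 29, 42, 44]

Final sorted array: [3, 12, 19, 19, 24, 29, 42, 44]

The merge sort proceeds by recursively splitting the array and merging sorted halves.
After all merges, the sorted array is [3, 12, 19, 19, 24, 29, 42, 44].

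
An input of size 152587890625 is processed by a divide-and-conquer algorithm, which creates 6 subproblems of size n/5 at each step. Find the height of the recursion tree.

For divide and conquer with division factor 5:

Problem sizes at each level:
Level 0: 152587890625
Level 1: 30517578125
Level 2: 6103515625
Level 3: 1220703125
Level 4: 244140625
Level 5: 48828125
Level 6: 9765625
Level 7: 1953125
Level 8: 390625
Level 9: 78125
Level 10: 15625
Level 11: 3125
Level 12: 625
Level 13: 125
Level 14: 25
Level 15: 5
Level 16: 1

The root is level 0 and the size-1 base case is level 16 (the tree spans levels 0 through 16, i.e. 17 levels counting the root), so the depth is the number of divisions: log_5(152587890625) = 16

The recursion tree depth is log_5(152587890625) = 16. At each level, the problem size is divided by 5, so it takes 16 divisions to reduce to a base case of size 1. The algorithm makes 6 recursive calls at each level.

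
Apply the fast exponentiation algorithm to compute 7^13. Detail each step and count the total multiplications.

Computing 7^13 by squaring (build up from 7^1; each line after the first costs one multiplication):

7^1 = 7
7^2 = (7^1)^2 = 7^2 = 49
7^3 = 7 * 7^2 = 7 * 49 = 343
7^6 = (7^3)^2 = 343^2 = 117649
7^12 = (7^6)^2 = 117649^2 = 13841287201
7^13 = 7 * 7^12 = 7 * 13841287201 = 96889010407

Result: 96889010407
Multiplications needed: 5 (5 lines after 7^1)

7^13 = 96889010407. Using exponentiation by squaring, this requires 5 multiplications. The key idea: if the exponent is even, square the half-power; if odd, multiply by the base once.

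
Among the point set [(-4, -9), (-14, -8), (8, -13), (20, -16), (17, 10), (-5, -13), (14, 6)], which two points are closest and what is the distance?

Computing all pairwise distances among 7 points:

d((-4, -9), (-14, -8)) = 10.0499
d((-4, -9), (8, -13)) = 12.6491
d((-4, -9), (20, -16)) = 25.0
d((-4, -9), (17, 10)) = 28.3196
d((-4, -9), (-5, -13)) = 4.1231 <-- minimum
d((-4, -9), (14, 6)) = 23.4307
d((-14, -8), (8, -13)) = 22.561
d((-14, -8), (20, -16)) = 34.9285
d((-14, -8), (17, 10)) = 35.8469
d((-14, -8), (-5, -13)) = 10.2956
d((-14, -8), (14, 6)) = 31.305
d((8, -13), (20, -16)) = 12.3693
d((8, -13), (17, 10)) = 24.6982
d((8, -13), (-5, -13)) = 13.0
d((8, -13), (14, 6)) = 19.9249
d((20, -16), (17, 10)) = 26.1725
d((20, -16), (-5, -13)) = 25.1794
d((20, -16), (14, 6)) = 22.8035
d((17, 10), (-5, -13)) = 31.8277
d((17, 10), (14, 6)) = 5.0
d((-5, -13), (14, 6)) = 26.8701

Closest pair: (-4, -9) and (-5, -13) with distance 4.1231

The closest pair is (-4, -9) and (-5, -13) with Euclidean distance 4.1231. For 7 points, brute-force pairwise comparison is shown above. For large n, the divide-and-conquer algorithm (sort by x, recurse on halves, check the dividing strip) achieves O(n log n).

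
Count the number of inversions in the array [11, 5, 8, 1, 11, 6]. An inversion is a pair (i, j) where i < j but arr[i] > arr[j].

Finding inversions in [11, 5, 8, 1, 11, 6]:

(0, 1): arr[0]=11 > arr[1]=5
(0, 2): arr[0]=11 > arr[2]=8
(0, 3): arr[0]=11 > arr[3]=1
(0, 5): arr[0]=11 > arr[5]=6
(1, 3): arr[1]=5 > arr[3]=1
(2, 3): arr[2]=8 > arr[3]=1
(2, 5): arr[2]=8 > arr[5]=6
(4, 5): arr[4]=11 > arr[5]=6

Total inversions: 8

The array has 8 inversion(s): (0,1), (0,2), (0,3), (0,5), (1,3), (2,3), (2,5), (4,5). Each pair (i,j) satisfies i < j and arr[i] > arr[j].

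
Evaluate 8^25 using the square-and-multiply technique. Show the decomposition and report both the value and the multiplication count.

Computing 8^25 by squaring (build up from 8^1; each line after the first costs one multiplication):

8^1 = 8
8^2 = (8^1)^2 = 8^2 = 64
8^3 = 8 * 8^2 = 8 * 64 = 512
8^6 = (8^3)^2 = 512^2 = 262144
8^12 = (8^6)^2 = 262144^2 = 68719476736
8^24 = (8^12)^2 = 68719476736^2 = 4722366482869645213696
8^25 = 8 * 8^24 = 8 * 4722366482869645213696 = 37778931862957161709568

Result: 37778931862957161709568
Multiplications needed: 6 (6 lines after 8^1)

8^25 = 37778931862957161709568. Using exponentiation by squaring, this requires 6 multiplications. The key idea: if the exponent is even, square the half-power; if odd, multiply by the base once.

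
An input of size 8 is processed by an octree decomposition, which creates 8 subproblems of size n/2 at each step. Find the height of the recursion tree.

For divide and conquer with division factor 2:

Problem sizes at each level:
Level 0: 8
Level 1: 4
Level 2: 2
Level 3: 1

The root is level 0 and the size-1 base case is level 3 (the tree spans levels 0 through 3, i.e. 4 levels counting the root), so the depth is the number of divisions: log_2(8) = 3

The recursion tree depth is log_2(8) = 3. At each level, the problem size is divided by 2, so it takes 3 divisions to reduce to a base case of size 1. The algorithm makes 8 recursive calls at each level.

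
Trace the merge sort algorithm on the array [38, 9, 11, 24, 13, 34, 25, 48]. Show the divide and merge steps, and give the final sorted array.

Merge sort trace:

Split: [38, 9, 11, 24, 13, 34, 25, 48] -> [38, 9, 11, 24] and [13, 34, 25, 48]
  Split: [38, 9, 11, 24] -> [38, 9] and [11, 24]
    Split: [38, 9] -> [38] and [9]
    Merge: [38] + [9] -> [9, 38]
    Split: [11, 24] -> [11] and [24]
    Merge: [11] + [24] -> [11, 24]
  Merge: [9, 38] + [11, 24] -> [9, 11, 24, 38]
  Split: [13, 34, 25, 48] -> [13, 34] and [25, 48]
    Split: [13, 34] -> [13] and [34]
    Merge: [13] + [34] -> [13, 34]
    Split: [25, 48] -> [25] and [48]
    Merge: [25] + [48] -> [25, 48]
  Merge: [13, 34] + [25, 48] -> [13, 25, 34, 48]
Merge: [9, 11, 24, 38] + [13, 25, 34, 48] -> [9, 11, 13, 24, 25, 34, 38, 48]

Final sorted array: [9, 11, 13, 24, 25, 34, 38, 48]

The merge sort proceeds by recursively splitting the array and merging sorted halves.
After all merges, the sorted array is [9, 11, 13, 24, 25, 34, 38, 48].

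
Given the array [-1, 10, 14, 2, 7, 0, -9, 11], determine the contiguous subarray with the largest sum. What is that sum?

Using Kadane's algorithm on [-1, 10, 14, 2, 7, 0, -9, 11]:

Scanning through the array:
Position 1 (value 10): max_ending_here = 10, max_so_far = 10
Position 2 (value 14): max_ending_here = 24, max_so_far = 24
Position 3 (value 2): max_ending_here = 26, max_so_far = 26
Position 4 (value 7): max_ending_here = 33, max_so_far = 33
Position 5 (value 0): max_ending_here = 33, max_so_far = 33
Position 6 (value -9): max_ending_here = 24, max_so_far = 33
Position 7 (value 11): max_ending_here = 35, max_so_far = 35

Maximum subarray: [10, 14, 2, 7, 0, -9, 11]
Maximum sum: 35

The maximum subarray is [10, 14, 2, 7, 0, -9, 11] with sum 35. This subarray runs from index 1 to index 7.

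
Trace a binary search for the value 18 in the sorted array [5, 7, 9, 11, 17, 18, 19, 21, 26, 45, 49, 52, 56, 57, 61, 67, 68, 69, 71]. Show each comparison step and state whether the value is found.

Binary search for 18 in [5, 7, 9, 11, 17, 18, 19, 21, 26, 45, 49, 52, 56, 57, 61, 67, 68, 69, 71]:

lo=0, hi=18, mid=9, arr[mid]=45 -> 45 > 18, search left half
lo=0, hi=8, mid=4, arr[mid]=17 -> 17 < 18, search right half
lo=5, hi=8, mid=6, arr[mid]=19 -> 19 > 18, search left half
lo=5, hi=5, mid=5, arr[mid]=18 -> Found target at index 5!

Binary search finds 18 at index 5 after 4 comparisons. The search repeatedly halves the search space by comparing with the middle element.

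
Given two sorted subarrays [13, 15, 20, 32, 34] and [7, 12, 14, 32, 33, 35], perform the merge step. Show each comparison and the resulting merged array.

Merging process:

Compare 13 vs 7: take 7 from right. Merged: [7]
Compare 13 vs 12: take 12 from right. Merged: [7, 12]
Compare 13 vs 14: take 13 from left. Merged: [7, 12, 13]
Compare 15 vs 14: take 14 from right. Merged: [7, 12, 13, 14]
Compare 15 vs 32: take 15 from left. Merged: [7, 12, 13, 14, 15]
Compare 20 vs 32: take 20 from left. Merged: [7, 12, 13, 14, 15, 20]
Compare 32 vs 32: take 32 from left. Merged: [7, 12, 13, 14, 15, 20, 32]
Compare 34 vs 32: take 32 from right. Merged: [7, 12, 13, 14, 15, 20, 32, 32]
Compare 34 vs 33: take 33 from right. Merged: [7, 12, 13, 14, 15, 20, 32, 32, 33]
Compare 34 vs 35: take 34 from left. Merged: [7, 12, 13, 14, 15, 20, 32, 32, 33, 34]
Append remaining from right: [35]. Merged: [7, 12, 13, 14, 15, 20, 32, 32, 33, 34, 35]

Final merged array: [7, 12, 13, 14, 15, 20, 32, 32, 33, 34, 35]
Total comparisons: 10

The merged array is [7, 12, 13, 14, 15, 20, 32, 32, 33, 34, 35], requiring 10 comparisons. The merge step runs in O(n) time where n is the total number of elements.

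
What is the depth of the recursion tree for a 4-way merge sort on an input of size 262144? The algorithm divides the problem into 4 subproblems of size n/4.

For divide and conquer with division factor 4:

Problem sizes at each level:
Level 0: 262144
Level 1: 65536
Level 2: 16384
Level 3: 4096
Level 4: 1024
Level 5: 256
Level 6: 64
Level 7: 16
Level 8: 4
Level 9: 1

The root is level 0 and the size-1 base case is level 9 (the tree spans levels 0 through 9, i.e. 10 levels counting the root), so the depth is the number of divisions: log_4(262144) = 9

The recursion tree depth is log_4(262144) = 9. At each level, the problem size is divided by 4, so it takes 9 divisions to reduce to a base case of size 1. The algorithm makes 4 recursive calls at each level.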